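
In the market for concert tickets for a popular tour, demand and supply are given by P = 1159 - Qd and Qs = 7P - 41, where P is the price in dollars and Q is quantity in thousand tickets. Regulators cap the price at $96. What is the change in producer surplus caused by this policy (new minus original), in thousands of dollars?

Rearranging demand gives Qd = 1159 - P. In a free market, 1159 - P = 7P - 41 gives the equilibrium P* = 150, Q* = 1009.
Because the ceiling (96) lies below the market-clearing price, it is binding.
At P = 96: Qd = 1159 - 96 = 1063 and Qs = 7·96 - 41 = 631.
Producer surplus without the control is ½ · (150 - 41/7) · 1009 = 1018081/14.
With the ceiling, producers sell 631 units at 96, so PS = ½ · (96 - 41/7) · 631 = 398161/14.
Change in producer surplus = 398161/14 - 1018081/14 = -44280.

-44280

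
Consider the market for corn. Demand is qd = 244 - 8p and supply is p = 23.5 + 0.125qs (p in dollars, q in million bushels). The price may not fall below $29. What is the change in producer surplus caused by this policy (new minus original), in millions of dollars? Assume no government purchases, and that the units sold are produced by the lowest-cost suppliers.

8

Rearranging supply gives qs = 8p - 188. Setting quantity demanded equal to quantity supplied, 244 - 8p = 8p - 188, gives p* = 27 and q* = 28.
Since 29 > 27, the floor is binding.
At p = 29: qd = 244 - 8·29 = 12 and qs = 8·29 - 188 = 44.
Producer surplus without the control is ½ · (27 - 23.5) · 28 = 49.
With the floor, 12 units are sold at 29. The supply price at q = 12 is 25, so PS = ½ · [(29 - 23.5) + (29 - 25)] · 12 = 57.
Change in producer surplus = 57 - 49 = 8.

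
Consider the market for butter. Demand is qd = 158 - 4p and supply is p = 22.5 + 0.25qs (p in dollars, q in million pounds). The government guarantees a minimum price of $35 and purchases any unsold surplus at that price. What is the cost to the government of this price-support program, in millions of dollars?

Rearranging supply gives qs = 4p - 90. Equilibrium: 158 - 4p = 4p - 90, so 248 = 8p and p* = 31, q* = 34.
Because the floor (35) lies above the market-clearing price, it is binding.
At p = 35: qd = 158 - 4·35 = 18 and qs = 4·35 - 90 = 50.
Surplus = qs - qd = 32.
Government expenditure = surplus × support price = 32 × 35 = 1120.

1120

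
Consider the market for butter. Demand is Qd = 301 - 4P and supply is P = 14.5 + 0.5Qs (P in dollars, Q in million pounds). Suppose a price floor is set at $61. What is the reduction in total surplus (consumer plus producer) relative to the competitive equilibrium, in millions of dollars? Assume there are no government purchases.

Rearranging supply gives Qs = 2P - 29. Setting quantity demanded equal to quantity supplied, 301 - 4P = 2P - 29, gives P* = 55 and Q* = 81.
Since 61 > 55, the floor is binding.
At P = 61: Qd = 301 - 4·61 = 57 and Qs = 2·61 - 29 = 93.
Quantity traded falls to 57. At Q = 57 the demand price is (301 - 57)/4 = 61 and the supply price is (29 + 57)/2 = 43.
Deadweight loss = ½ · (61 - 43) · (81 - 57) = ½ · 18 · 24 = 216.

216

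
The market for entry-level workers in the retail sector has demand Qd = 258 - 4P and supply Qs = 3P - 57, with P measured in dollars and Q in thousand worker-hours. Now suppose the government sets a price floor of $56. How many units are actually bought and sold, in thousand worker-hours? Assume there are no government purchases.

Without the control the market clears where 258 - 4P = 3P - 57, i.e. P* = 45 and Q* = 78.
Because the floor (56) lies above the market-clearing price, it is binding.
At P = 56: Qd = 258 - 4·56 = 34 and Qs = 3·56 - 57 = 111.
The quantity actually transacted is the short side, demand: 34.

34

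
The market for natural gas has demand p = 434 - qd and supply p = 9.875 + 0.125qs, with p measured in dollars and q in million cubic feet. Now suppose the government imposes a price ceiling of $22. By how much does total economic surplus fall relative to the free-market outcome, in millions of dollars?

Rearranging demand gives qd = 434 - p; rearranging supply gives qs = 8p - 79. Equilibrium: 434 - p = 8p - 79, so 513 = 9p and p* = 57, q* = 377.
Because the ceiling (22) lies below the market-clearing price, it is binding.
At p = 22: qd = 434 - 22 = 412 and qs = 8·22 - 79 = 97.
Quantity traded falls to 97. At q = 97 the demand price is 434 - 97 = 337 and the supply price is (79 + 97)/8 = 22.
Deadweight loss = ½ · (337 - 22) · (377 - 97) = ½ · 315 · 280 = 44100.

44100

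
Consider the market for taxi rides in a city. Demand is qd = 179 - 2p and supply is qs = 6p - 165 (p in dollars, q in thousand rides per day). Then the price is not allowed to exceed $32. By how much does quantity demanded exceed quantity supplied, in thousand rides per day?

88

Setting quantity demanded equal to quantity supplied, 179 - 2p = 6p - 165, gives p* = 43 and q* = 93.
The ceiling of 32 is below the equilibrium price 43, so it binds.
At p = 32: qd = 179 - 2·32 = 115 and qs = 6·32 - 165 = 27.
Shortage = qd - qs = 115 - 27 = 88.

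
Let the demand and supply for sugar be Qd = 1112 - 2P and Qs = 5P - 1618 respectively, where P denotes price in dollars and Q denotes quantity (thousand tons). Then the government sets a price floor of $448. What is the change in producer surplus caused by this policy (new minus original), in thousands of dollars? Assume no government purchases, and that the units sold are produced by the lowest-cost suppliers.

11182.4

Equilibrium: 1112 - 2P = 5P - 1618, so 2730 = 7P and P* = 390, Q* = 332.
Since 448 > 390, the floor is binding.
At P = 448: Qd = 1112 - 2·448 = 216 and Qs = 5·448 - 1618 = 622.
Producer surplus without the control is ½ · (390 - 323.6) · 332 = 11022.4.
With the floor, 216 units are sold at 448. The supply price at Q = 216 is 366.8, so PS = ½ · [(448 - 323.6) + (448 - 366.8)] · 216 = 22204.8.
Change in producer surplus = 22204.8 - 11022.4 = 11182.4.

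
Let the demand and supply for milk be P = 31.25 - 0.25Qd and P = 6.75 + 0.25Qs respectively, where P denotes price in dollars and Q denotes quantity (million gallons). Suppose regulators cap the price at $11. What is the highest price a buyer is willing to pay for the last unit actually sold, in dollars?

27

Rearranging demand gives Qd = 125 - 4P; rearranging supply gives Qs = 4P - 27. Without the control the market clears where 125 - 4P = 4P - 27, i.e. P* = 19 and Q* = 49.
Since 11 < 19, the ceiling is binding.
At P = 11: Qd = 125 - 4·11 = 81 and Qs = 4·11 - 27 = 17.
Only 17 units reach the market. On the demand curve, the marginal buyer's willingness to pay at Q = 17 is (125 - 17)/4 = 27.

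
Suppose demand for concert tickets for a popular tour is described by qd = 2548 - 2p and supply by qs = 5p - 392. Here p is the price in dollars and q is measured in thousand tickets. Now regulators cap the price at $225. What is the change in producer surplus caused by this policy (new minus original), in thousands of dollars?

Equilibrium: 2548 - 2p = 5p - 392, so 2940 = 7p and p* = 420, q* = 1708.
Because the ceiling (225) lies below the market-clearing price, it is binding.
At p = 225: qd = 2548 - 2·225 = 2098 and qs = 5·225 - 392 = 733.
Producer surplus without the control is ½ · (420 - 78.4) · 1708 = 291726.4.
With the ceiling, producers sell 733 units at 225, so PS = ½ · (225 - 78.4) · 733 = 53728.9.
Change in producer surplus = 53728.9 - 291726.4 = -237997.5.

-237997.5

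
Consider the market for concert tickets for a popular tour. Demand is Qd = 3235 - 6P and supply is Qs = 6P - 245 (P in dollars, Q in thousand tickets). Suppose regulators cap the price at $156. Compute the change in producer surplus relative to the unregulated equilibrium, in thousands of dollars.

Without the control the market clears where 3235 - 6P = 6P - 245, i.e. P* = 290 and Q* = 1495.
The ceiling of 156 is below the equilibrium price 290, so it binds.
At P = 156: Qd = 3235 - 6·156 = 2299 and Qs = 6·156 - 245 = 691.
Producer surplus without the control is ½ · (290 - 245/6) · 1495 = 2235025/12.
With the ceiling, producers sell 691 units at 156, so PS = ½ · (156 - 245/6) · 691 = 477481/12.
Change in producer surplus = 477481/12 - 2235025/12 = -146462.

-146462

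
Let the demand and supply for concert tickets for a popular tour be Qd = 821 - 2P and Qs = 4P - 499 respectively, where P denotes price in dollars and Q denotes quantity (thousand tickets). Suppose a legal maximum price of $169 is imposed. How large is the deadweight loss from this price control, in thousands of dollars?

15606

Without the control the market clears where 821 - 2P = 4P - 499, i.e. P* = 220 and Q* = 381.
Since 169 < 220, the ceiling is binding.
At P = 169: Qd = 821 - 2·169 = 483 and Qs = 4·169 - 499 = 177.
Quantity traded falls to 177. At Q = 177 the demand price is (821 - 177)/2 = 322 and the supply price is (499 + 177)/4 = 169.
Deadweight loss = ½ · (322 - 169) · (381 - 177) = ½ · 153 · 204 = 15606.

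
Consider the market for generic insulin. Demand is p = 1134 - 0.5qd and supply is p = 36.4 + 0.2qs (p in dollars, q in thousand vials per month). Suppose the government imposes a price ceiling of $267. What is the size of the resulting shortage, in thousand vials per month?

581

Rearranging demand gives qd = 2268 - 2p; rearranging supply gives qs = 5p - 182. Without the control the market clears where 2268 - 2p = 5p - 182, i.e. p* = 350 and q* = 1568.
The ceiling of 267 is below the equilibrium price 350, so it binds.
At p = 267: qd = 2268 - 2·267 = 1734 and qs = 5·267 - 182 = 1153.
Shortage = qd - qs = 1734 - 1153 = 581.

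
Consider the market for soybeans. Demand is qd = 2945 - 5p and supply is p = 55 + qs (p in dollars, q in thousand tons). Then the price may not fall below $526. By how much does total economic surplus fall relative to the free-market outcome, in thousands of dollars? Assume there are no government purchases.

10140

Rearranging supply gives qs = p - 55. Setting quantity demanded equal to quantity supplied, 2945 - 5p = p - 55, gives p* = 500 and q* = 445.
Because the floor (526) lies above the market-clearing price, it is binding.
At p = 526: qd = 2945 - 5·526 = 315 and qs = 526 - 55 = 471.
Quantity traded falls to 315. At q = 315 the demand price is (2945 - 315)/5 = 526 and the supply price is 55 + 315 = 370.
Deadweight loss = ½ · (526 - 370) · (445 - 315) = ½ · 156 · 130 = 10140.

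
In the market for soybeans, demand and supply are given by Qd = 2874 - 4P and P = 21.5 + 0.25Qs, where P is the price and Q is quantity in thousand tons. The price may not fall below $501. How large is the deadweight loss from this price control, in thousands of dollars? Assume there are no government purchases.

68644

Rearranging supply gives Qs = 4P - 86. Equilibrium: 2874 - 4P = 4P - 86, so 2960 = 8P and P* = 370, Q* = 1394.
Since 501 > 370, the floor is binding.
At P = 501: Qd = 2874 - 4·501 = 870 and Qs = 4·501 - 86 = 1918.
Quantity traded falls to 870. At Q = 870 the demand price is (2874 - 870)/4 = 501 and the supply price is (86 + 870)/4 = 239.
Deadweight loss = ½ · (501 - 239) · (1394 - 870) = ½ · 262 · 524 = 68644.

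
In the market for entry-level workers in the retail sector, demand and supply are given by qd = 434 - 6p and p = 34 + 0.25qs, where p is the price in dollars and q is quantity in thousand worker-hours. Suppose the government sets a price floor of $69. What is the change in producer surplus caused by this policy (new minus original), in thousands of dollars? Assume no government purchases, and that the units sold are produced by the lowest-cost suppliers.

Rearranging supply gives qs = 4p - 136. Setting quantity demanded equal to quantity supplied, 434 - 6p = 4p - 136, gives p* = 57 and q* = 92.
The floor of 69 is above the equilibrium price 57, so it binds.
At p = 69: qd = 434 - 6·69 = 20 and qs = 4·69 - 136 = 140.
Producer surplus without the control is ½ · (57 - 34) · 92 = 1058.
With the floor, 20 units are sold at 69. The supply price at q = 20 is 39, so PS = ½ · [(69 - 34) + (69 - 39)] · 20 = 650.
Change in producer surplus = 650 - 1058 = -408.

-408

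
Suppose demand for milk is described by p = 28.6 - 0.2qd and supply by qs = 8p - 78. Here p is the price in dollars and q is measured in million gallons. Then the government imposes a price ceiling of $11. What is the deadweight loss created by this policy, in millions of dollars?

Rearranging demand gives qd = 143 - 5p. Setting quantity demanded equal to quantity supplied, 143 - 5p = 8p - 78, gives p* = 17 and q* = 58.
The ceiling of 11 is below the equilibrium price 17, so it binds.
At p = 11: qd = 143 - 5·11 = 88 and qs = 8·11 - 78 = 10.
Quantity traded falls to 10. At q = 10 the demand price is (143 - 10)/5 = 26.6 and the supply price is (78 + 10)/8 = 11.
Deadweight loss = ½ · (26.6 - 11) · (58 - 10) = ½ · 15.6 · 48 = 374.4.

374.4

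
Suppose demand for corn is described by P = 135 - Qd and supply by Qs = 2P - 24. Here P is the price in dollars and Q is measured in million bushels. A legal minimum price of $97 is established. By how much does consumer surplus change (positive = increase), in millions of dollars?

Rearranging demand gives Qd = 135 - P. In a free market, 135 - P = 2P - 24 gives the equilibrium P* = 53, Q* = 82.
Because the floor (97) lies above the market-clearing price, it is binding.
At P = 97: Qd = 135 - 97 = 38 and Qs = 2·97 - 24 = 170.
Consumer surplus without the control is ½ · (135 - 53) · 82 = 3362.
With the floor, consumers buy 38 units at 97, so CS = ½ · (135 - 97) · 38 = 722.
Change in consumer surplus = 722 - 3362 = -2640.

-2640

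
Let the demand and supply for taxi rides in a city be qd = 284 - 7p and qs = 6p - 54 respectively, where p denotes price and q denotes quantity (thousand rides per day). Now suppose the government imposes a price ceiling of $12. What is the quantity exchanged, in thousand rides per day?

Equilibrium: 284 - 7p = 6p - 54, so 338 = 13p and p* = 26, q* = 102.
Because the ceiling (12) lies below the market-clearing price, it is binding.
At p = 12: qd = 284 - 7·12 = 200 and qs = 6·12 - 54 = 18.
The quantity actually transacted is the short side, supply: 18.

18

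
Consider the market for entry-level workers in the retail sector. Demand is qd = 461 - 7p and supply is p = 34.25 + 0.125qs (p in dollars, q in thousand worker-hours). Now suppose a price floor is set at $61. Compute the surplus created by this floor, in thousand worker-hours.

Rearranging supply gives qs = 8p - 274. In a free market, 461 - 7p = 8p - 274 gives the equilibrium p* = 49, q* = 118.
Since 61 > 49, the floor is binding.
At p = 61: qd = 461 - 7·61 = 34 and qs = 8·61 - 274 = 214.
Surplus = qs - qd = 214 - 34 = 180.

180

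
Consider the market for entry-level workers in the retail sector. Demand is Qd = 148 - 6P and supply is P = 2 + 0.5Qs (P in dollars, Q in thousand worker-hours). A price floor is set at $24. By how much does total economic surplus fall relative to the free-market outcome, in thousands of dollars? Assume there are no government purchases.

300

Rearranging supply gives Qs = 2P - 4. Without the control the market clears where 148 - 6P = 2P - 4, i.e. P* = 19 and Q* = 34.
Since 24 > 19, the floor is binding.
At P = 24: Qd = 148 - 6·24 = 4 and Qs = 2·24 - 4 = 44.
Quantity traded falls to 4. At Q = 4 the demand price is (148 - 4)/6 = 24 and the supply price is (4 + 4)/2 = 4.
Deadweight loss = ½ · (24 - 4) · (34 - 4) = ½ · 20 · 30 = 300.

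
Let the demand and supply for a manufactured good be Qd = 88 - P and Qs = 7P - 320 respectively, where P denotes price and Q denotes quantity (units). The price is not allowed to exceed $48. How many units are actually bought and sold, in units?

Equilibrium: 88 - P = 7P - 320, so 408 = 8P and P* = 51, Q* = 37.
Since 48 < 51, the ceiling is binding.
At P = 48: Qd = 88 - 48 = 40 and Qs = 7·48 - 320 = 16.
The quantity actually transacted is the short side, supply: 16.

16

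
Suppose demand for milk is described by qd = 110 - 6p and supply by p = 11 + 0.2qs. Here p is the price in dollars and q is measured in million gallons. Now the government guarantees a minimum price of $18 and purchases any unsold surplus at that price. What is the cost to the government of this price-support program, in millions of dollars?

Rearranging supply gives qs = 5p - 55. Equilibrium: 110 - 6p = 5p - 55, so 165 = 11p and p* = 15, q* = 20.
The floor of 18 is above the equilibrium price 15, so it binds.
At p = 18: qd = 110 - 6·18 = 2 and qs = 5·18 - 55 = 35.
Surplus = qs - qd = 33.
Government expenditure = surplus × support price = 33 × 18 = 594.

594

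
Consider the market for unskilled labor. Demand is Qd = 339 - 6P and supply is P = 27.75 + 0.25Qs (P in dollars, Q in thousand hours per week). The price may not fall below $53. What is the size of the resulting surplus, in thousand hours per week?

Rearranging supply gives Qs = 4P - 111. In a free market, 339 - 6P = 4P - 111 gives the equilibrium P* = 45, Q* = 69.
Because the floor (53) lies above the market-clearing price, it is binding.
At P = 53: Qd = 339 - 6·53 = 21 and Qs = 4·53 - 111 = 101.
Surplus = Qs - Qd = 101 - 21 = 80.

80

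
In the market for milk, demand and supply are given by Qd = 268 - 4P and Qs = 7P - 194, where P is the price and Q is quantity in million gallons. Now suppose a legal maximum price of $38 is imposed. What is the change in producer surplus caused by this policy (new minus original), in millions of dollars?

-344

In a free market, 268 - 4P = 7P - 194 gives the equilibrium P* = 42, Q* = 100.
Since 38 < 42, the ceiling is binding.
At P = 38: Qd = 268 - 4·38 = 116 and Qs = 7·38 - 194 = 72.
Producer surplus without the control is ½ · (42 - 194/7) · 100 = 5000/7.
With the ceiling, producers sell 72 units at 38, so PS = ½ · (38 - 194/7) · 72 = 2592/7.
Change in producer surplus = 2592/7 - 5000/7 = -344.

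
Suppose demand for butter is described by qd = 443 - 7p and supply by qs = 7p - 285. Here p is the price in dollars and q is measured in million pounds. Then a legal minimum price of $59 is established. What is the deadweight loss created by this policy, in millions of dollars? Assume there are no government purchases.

Setting quantity demanded equal to quantity supplied, 443 - 7p = 7p - 285, gives p* = 52 and q* = 79.
Because the floor (59) lies above the market-clearing price, it is binding.
At p = 59: qd = 443 - 7·59 = 30 and qs = 7·59 - 285 = 128.
Quantity traded falls to 30. At q = 30 the demand price is (443 - 30)/7 = 59 and the supply price is (285 + 30)/7 = 45.
Deadweight loss = ½ · (59 - 45) · (79 - 30) = ½ · 14 · 49 = 343.

343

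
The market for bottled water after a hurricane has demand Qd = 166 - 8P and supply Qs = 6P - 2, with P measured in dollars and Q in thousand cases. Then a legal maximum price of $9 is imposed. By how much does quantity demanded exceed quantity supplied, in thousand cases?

42

Setting quantity demanded equal to quantity supplied, 166 - 8P = 6P - 2, gives P* = 12 and Q* = 70.
The ceiling of 9 is below the equilibrium price 12, so it binds.
At P = 9: Qd = 166 - 8·9 = 94 and Qs = 6·9 - 2 = 52.
Shortage = Qd - Qs = 94 - 52 = 42.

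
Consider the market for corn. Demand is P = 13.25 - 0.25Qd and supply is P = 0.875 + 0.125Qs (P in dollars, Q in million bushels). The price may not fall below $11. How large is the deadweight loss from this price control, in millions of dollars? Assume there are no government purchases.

108

Rearranging demand gives Qd = 53 - 4P; rearranging supply gives Qs = 8P - 7. Setting quantity demanded equal to quantity supplied, 53 - 4P = 8P - 7, gives P* = 5 and Q* = 33.
Since 11 > 5, the floor is binding.
At P = 11: Qd = 53 - 4·11 = 9 and Qs = 8·11 - 7 = 81.
Quantity traded falls to 9. At Q = 9 the demand price is (53 - 9)/4 = 11 and the supply price is (7 + 9)/8 = 2.
Deadweight loss = ½ · (11 - 2) · (33 - 9) = ½ · 9 · 24 = 108.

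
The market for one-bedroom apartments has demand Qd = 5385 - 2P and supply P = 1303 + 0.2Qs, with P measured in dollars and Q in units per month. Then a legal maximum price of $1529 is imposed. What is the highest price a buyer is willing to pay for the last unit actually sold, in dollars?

Rearranging supply gives Qs = 5P - 6515. Equilibrium: 5385 - 2P = 5P - 6515, so 11900 = 7P and P* = 1700, Q* = 1985.
Because the ceiling (1529) lies below the market-clearing price, it is binding.
At P = 1529: Qd = 5385 - 2·1529 = 2327 and Qs = 5·1529 - 6515 = 1130.
Only 1130 units reach the market. On the demand curve, the marginal buyer's willingness to pay at Q = 1130 is (5385 - 1130)/2 = 2127.5.

2127.5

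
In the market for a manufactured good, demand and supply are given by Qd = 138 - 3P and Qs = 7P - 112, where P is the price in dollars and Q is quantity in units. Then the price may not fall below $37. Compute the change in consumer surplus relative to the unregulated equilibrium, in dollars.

-540

In a free market, 138 - 3P = 7P - 112 gives the equilibrium P* = 25, Q* = 63.
Since 37 > 25, the floor is binding.
At P = 37: Qd = 138 - 3·37 = 27 and Qs = 7·37 - 112 = 147.
Consumer surplus without the control is ½ · (46 - 25) · 63 = 661.5.
With the floor, consumers buy 27 units at 37, so CS = ½ · (46 - 37) · 27 = 121.5.
Change in consumer surplus = 121.5 - 661.5 = -540.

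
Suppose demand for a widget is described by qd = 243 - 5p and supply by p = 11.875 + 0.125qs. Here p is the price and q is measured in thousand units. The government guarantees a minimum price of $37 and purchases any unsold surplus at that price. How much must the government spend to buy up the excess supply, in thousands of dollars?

5291

Rearranging supply gives qs = 8p - 95. Without the control the market clears where 243 - 5p = 8p - 95, i.e. p* = 26 and q* = 113.
Because the floor (37) lies above the market-clearing price, it is binding.
At p = 37: qd = 243 - 5·37 = 58 and qs = 8·37 - 95 = 201.
Surplus = qs - qd = 143.
Government expenditure = surplus × support price = 143 × 37 = 5291.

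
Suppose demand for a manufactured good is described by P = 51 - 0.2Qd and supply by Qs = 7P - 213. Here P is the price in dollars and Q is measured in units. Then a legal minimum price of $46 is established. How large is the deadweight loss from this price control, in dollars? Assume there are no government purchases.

210

Rearranging demand gives Qd = 255 - 5P. Setting quantity demanded equal to quantity supplied, 255 - 5P = 7P - 213, gives P* = 39 and Q* = 60.
The floor of 46 is above the equilibrium price 39, so it binds.
At P = 46: Qd = 255 - 5·46 = 25 and Qs = 7·46 - 213 = 109.
Quantity traded falls to 25. At Q = 25 the demand price is (255 - 25)/5 = 46 and the supply price is (213 + 25)/7 = 34.
Deadweight loss = ½ · (46 - 34) · (60 - 25) = ½ · 12 · 35 = 210.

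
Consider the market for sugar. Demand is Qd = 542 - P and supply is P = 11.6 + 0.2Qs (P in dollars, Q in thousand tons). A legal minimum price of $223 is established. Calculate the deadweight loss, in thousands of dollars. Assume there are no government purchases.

9077.4

Rearranging supply gives Qs = 5P - 58. Without the control the market clears where 542 - P = 5P - 58, i.e. P* = 100 and Q* = 442.
The floor of 223 is above the equilibrium price 100, so it binds.
At P = 223: Qd = 542 - 223 = 319 and Qs = 5·223 - 58 = 1057.
Quantity traded falls to 319. At Q = 319 the demand price is 542 - 319 = 223 and the supply price is (58 + 319)/5 = 75.4.
Deadweight loss = ½ · (223 - 75.4) · (442 - 319) = ½ · 147.6 · 123 = 9077.4.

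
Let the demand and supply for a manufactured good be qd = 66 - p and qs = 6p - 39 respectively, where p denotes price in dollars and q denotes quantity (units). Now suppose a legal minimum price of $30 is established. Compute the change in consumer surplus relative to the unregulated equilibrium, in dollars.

-652.5

Without the control the market clears where 66 - p = 6p - 39, i.e. p* = 15 and q* = 51.
The floor of 30 is above the equilibrium price 15, so it binds.
At p = 30: qd = 66 - 30 = 36 and qs = 6·30 - 39 = 141.
Consumer surplus without the control is ½ · (66 - 15) · 51 = 1300.5.
With the floor, consumers buy 36 units at 30, so CS = ½ · (66 - 30) · 36 = 648.
Change in consumer surplus = 648 - 1300.5 = -652.5.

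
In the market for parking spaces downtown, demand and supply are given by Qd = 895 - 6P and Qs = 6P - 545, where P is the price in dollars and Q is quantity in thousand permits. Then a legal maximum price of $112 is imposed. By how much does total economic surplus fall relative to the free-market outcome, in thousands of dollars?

384

Equilibrium: 895 - 6P = 6P - 545, so 1440 = 12P and P* = 120, Q* = 175.
The ceiling of 112 is below the equilibrium price 120, so it binds.
At P = 112: Qd = 895 - 6·112 = 223 and Qs = 6·112 - 545 = 127.
Quantity traded falls to 127. At Q = 127 the demand price is (895 - 127)/6 = 128 and the supply price is (545 + 127)/6 = 112.
Deadweight loss = ½ · (128 - 112) · (175 - 127) = ½ · 16 · 48 = 384.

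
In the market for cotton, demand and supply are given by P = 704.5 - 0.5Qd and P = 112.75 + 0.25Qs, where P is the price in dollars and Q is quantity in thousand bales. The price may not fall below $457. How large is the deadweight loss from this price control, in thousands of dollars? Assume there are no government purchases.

32413.5

Rearranging demand gives Qd = 1409 - 2P; rearranging supply gives Qs = 4P - 451. In a free market, 1409 - 2P = 4P - 451 gives the equilibrium P* = 310, Q* = 789.
Because the floor (457) lies above the market-clearing price, it is binding.
At P = 457: Qd = 1409 - 2·457 = 495 and Qs = 4·457 - 451 = 1377.
Quantity traded falls to 495. At Q = 495 the demand price is (1409 - 495)/2 = 457 and the supply price is (451 + 495)/4 = 236.5.
Deadweight loss = ½ · (457 - 236.5) · (789 - 495) = ½ · 220.5 · 294 = 32413.5.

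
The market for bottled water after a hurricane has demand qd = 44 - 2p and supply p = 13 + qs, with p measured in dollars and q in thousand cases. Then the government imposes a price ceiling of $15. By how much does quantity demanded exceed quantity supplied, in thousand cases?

12

Rearranging supply gives qs = p - 13. Setting quantity demanded equal to quantity supplied, 44 - 2p = p - 13, gives p* = 19 and q* = 6.
The ceiling of 15 is below the equilibrium price 19, so it binds.
At p = 15: qd = 44 - 2·15 = 14 and qs = 15 - 13 = 2.
Shortage = qd - qs = 14 - 2 = 12.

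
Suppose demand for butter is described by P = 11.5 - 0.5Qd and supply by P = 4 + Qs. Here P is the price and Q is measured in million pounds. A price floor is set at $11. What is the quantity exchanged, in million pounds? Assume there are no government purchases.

1

Rearranging demand gives Qd = 23 - 2P; rearranging supply gives Qs = P - 4. Equilibrium: 23 - 2P = P - 4, so 27 = 3P and P* = 9, Q* = 5.
Because the floor (11) lies above the market-clearing price, it is binding.
At P = 11: Qd = 23 - 2·11 = 1 and Qs = 11 - 4 = 7.
The quantity actually transacted is the short side, demand: 1.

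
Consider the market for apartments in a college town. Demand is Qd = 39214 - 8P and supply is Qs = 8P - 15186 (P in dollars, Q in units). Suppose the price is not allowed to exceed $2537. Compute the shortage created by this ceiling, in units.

Equilibrium: 39214 - 8P = 8P - 15186, so 54400 = 16P and P* = 3400, Q* = 12014.
Since 2537 < 3400, the ceiling is binding.
At P = 2537: Qd = 39214 - 8·2537 = 18918 and Qs = 8·2537 - 15186 = 5110.
Shortage = Qd - Qs = 18918 - 5110 = 13808.

13808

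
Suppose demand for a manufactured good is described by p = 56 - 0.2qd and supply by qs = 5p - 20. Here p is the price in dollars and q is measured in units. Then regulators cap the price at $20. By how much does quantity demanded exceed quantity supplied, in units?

100

Rearranging demand gives qd = 280 - 5p. Without the control the market clears where 280 - 5p = 5p - 20, i.e. p* = 30 and q* = 130.
Because the ceiling (20) lies below the market-clearing price, it is binding.
At p = 20: qd = 280 - 5·20 = 180 and qs = 5·20 - 20 = 80.
Shortage = qd - qs = 180 - 80 = 100.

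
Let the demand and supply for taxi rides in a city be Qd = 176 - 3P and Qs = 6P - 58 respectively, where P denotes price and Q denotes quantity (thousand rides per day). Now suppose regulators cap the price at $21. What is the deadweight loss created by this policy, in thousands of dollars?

Setting quantity demanded equal to quantity supplied, 176 - 3P = 6P - 58, gives P* = 26 and Q* = 98.
Since 21 < 26, the ceiling is binding.
At P = 21: Qd = 176 - 3·21 = 113 and Qs = 6·21 - 58 = 68.
Quantity traded falls to 68. At Q = 68 the demand price is (176 - 68)/3 = 36 and the supply price is (58 + 68)/6 = 21.
Deadweight loss = ½ · (36 - 21) · (98 - 68) = ½ · 15 · 30 = 225.

225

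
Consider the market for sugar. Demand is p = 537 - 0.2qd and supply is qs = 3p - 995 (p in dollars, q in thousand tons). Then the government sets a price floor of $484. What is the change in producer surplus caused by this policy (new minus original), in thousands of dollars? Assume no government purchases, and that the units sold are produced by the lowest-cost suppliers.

Rearranging demand gives qd = 2685 - 5p. In a free market, 2685 - 5p = 3p - 995 gives the equilibrium p* = 460, q* = 385.
Since 484 > 460, the floor is binding.
At p = 484: qd = 2685 - 5·484 = 265 and qs = 3·484 - 995 = 457.
Producer surplus without the control is ½ · (460 - 995/3) · 385 = 148225/6.
With the floor, 265 units are sold at 484. The supply price at q = 265 is 420, so PS = ½ · [(484 - 995/3) + (484 - 420)] · 265 = 171985/6.
Change in producer surplus = 171985/6 - 148225/6 = 3960.

3960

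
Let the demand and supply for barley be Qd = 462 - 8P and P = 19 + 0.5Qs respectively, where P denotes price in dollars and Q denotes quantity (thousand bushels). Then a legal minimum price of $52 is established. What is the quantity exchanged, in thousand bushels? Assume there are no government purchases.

Rearranging supply gives Qs = 2P - 38. In a free market, 462 - 8P = 2P - 38 gives the equilibrium P* = 50, Q* = 62.
The floor of 52 is above the equilibrium price 50, so it binds.
At P = 52: Qd = 462 - 8·52 = 46 and Qs = 2·52 - 38 = 66.
The quantity actually transacted is the short side, demand: 46.

46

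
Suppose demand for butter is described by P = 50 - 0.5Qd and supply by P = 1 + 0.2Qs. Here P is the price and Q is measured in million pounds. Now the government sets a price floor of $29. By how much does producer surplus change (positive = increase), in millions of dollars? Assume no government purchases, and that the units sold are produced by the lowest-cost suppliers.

Rearranging demand gives Qd = 100 - 2P; rearranging supply gives Qs = 5P - 5. Equilibrium: 100 - 2P = 5P - 5, so 105 = 7P and P* = 15, Q* = 70.
Because the floor (29) lies above the market-clearing price, it is binding.
At P = 29: Qd = 100 - 2·29 = 42 and Qs = 5·29 - 5 = 140.
Producer surplus without the control is ½ · (15 - 1) · 70 = 490.
With the floor, 42 units are sold at 29. The supply price at Q = 42 is 9.4, so PS = ½ · [(29 - 1) + (29 - 9.4)] · 42 = 999.6.
Change in producer surplus = 999.6 - 490 = 509.6.

509.6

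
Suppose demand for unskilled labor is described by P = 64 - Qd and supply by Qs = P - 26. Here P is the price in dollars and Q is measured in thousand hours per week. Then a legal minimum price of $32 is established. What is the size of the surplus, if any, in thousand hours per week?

Rearranging demand gives Qd = 64 - P. Setting quantity demanded equal to quantity supplied, 64 - P = P - 26, gives P* = 45 and Q* = 19.
Since 32 is below P* = 45, the floor does not bind and the free-market outcome prevails.
Since the control does not bind, there is no surplus.

0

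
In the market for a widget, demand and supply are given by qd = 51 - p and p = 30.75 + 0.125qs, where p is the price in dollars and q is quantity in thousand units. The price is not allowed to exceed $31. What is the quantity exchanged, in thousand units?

2

Rearranging supply gives qs = 8p - 246. Setting quantity demanded equal to quantity supplied, 51 - p = 8p - 246, gives p* = 33 and q* = 18.
Since 31 < 33, the ceiling is binding.
At p = 31: qd = 51 - 31 = 20 and qs = 8·31 - 246 = 2.
The quantity actually transacted is the short side, supply: 2.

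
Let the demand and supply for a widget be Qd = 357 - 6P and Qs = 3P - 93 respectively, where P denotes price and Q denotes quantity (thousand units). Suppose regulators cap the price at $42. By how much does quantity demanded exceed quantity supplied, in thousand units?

72

Equilibrium: 357 - 6P = 3P - 93, so 450 = 9P and P* = 50, Q* = 57.
Because the ceiling (42) lies below the market-clearing price, it is binding.
At P = 42: Qd = 357 - 6·42 = 105 and Qs = 3·42 - 93 = 33.
Shortage = Qd - Qs = 105 - 33 = 72.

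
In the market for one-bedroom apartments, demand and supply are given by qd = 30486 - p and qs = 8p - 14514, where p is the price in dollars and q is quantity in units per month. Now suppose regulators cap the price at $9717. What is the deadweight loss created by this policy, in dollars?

0

Equilibrium: 30486 - p = 8p - 14514, so 45000 = 9p and p* = 5000, q* = 25486.
Since 9717 is above p* = 5000, the ceiling does not bind and the free-market outcome prevails.
Since the control does not bind, no trades are prevented and deadweight loss is zero.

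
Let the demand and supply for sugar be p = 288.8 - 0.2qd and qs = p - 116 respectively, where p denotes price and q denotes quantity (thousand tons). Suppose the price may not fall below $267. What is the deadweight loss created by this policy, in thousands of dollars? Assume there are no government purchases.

735

Rearranging demand gives qd = 1444 - 5p. Equilibrium: 1444 - 5p = p - 116, so 1560 = 6p and p* = 260, q* = 144.
The floor of 267 is above the equilibrium price 260, so it binds.
At p = 267: qd = 1444 - 5·267 = 109 and qs = 267 - 116 = 151.
Quantity traded falls to 109. At q = 109 the demand price is (1444 - 109)/5 = 267 and the supply price is 116 + 109 = 225.
Deadweight loss = ½ · (267 - 225) · (144 - 109) = ½ · 42 · 35 = 735.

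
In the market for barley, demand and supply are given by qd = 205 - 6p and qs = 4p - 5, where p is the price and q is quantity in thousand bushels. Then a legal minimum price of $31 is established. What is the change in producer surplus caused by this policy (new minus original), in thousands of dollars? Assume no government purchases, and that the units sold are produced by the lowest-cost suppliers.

-260

In a free market, 205 - 6p = 4p - 5 gives the equilibrium p* = 21, q* = 79.
Since 31 > 21, the floor is binding.
At p = 31: qd = 205 - 6·31 = 19 and qs = 4·31 - 5 = 119.
Producer surplus without the control is ½ · (21 - 1.25) · 79 = 780.125.
With the floor, 19 units are sold at 31. The supply price at q = 19 is 6, so PS = ½ · [(31 - 1.25) + (31 - 6)] · 19 = 520.125.
Change in producer surplus = 520.125 - 780.125 = -260.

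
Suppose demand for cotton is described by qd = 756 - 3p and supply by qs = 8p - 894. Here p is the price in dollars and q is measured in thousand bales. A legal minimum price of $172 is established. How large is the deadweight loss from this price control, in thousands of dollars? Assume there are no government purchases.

Without the control the market clears where 756 - 3p = 8p - 894, i.e. p* = 150 and q* = 306.
The floor of 172 is above the equilibrium price 150, so it binds.
At p = 172: qd = 756 - 3·172 = 240 and qs = 8·172 - 894 = 482.
Quantity traded falls to 240. At q = 240 the demand price is (756 - 240)/3 = 172 and the supply price is (894 + 240)/8 = 141.75.
Deadweight loss = ½ · (172 - 141.75) · (306 - 240) = ½ · 30.25 · 66 = 998.25.

998.25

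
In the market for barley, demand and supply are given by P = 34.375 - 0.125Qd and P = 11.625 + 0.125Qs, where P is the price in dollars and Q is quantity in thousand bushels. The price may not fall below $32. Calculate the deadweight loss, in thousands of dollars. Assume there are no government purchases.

648

Rearranging demand gives Qd = 275 - 8P; rearranging supply gives Qs = 8P - 93. Setting quantity demanded equal to quantity supplied, 275 - 8P = 8P - 93, gives P* = 23 and Q* = 91.
Because the floor (32) lies above the market-clearing price, it is binding.
At P = 32: Qd = 275 - 8·32 = 19 and Qs = 8·32 - 93 = 163.
Quantity traded falls to 19. At Q = 19 the demand price is (275 - 19)/8 = 32 and the supply price is (93 + 19)/8 = 14.
Deadweight loss = ½ · (32 - 14) · (91 - 19) = ½ · 18 · 72 = 648.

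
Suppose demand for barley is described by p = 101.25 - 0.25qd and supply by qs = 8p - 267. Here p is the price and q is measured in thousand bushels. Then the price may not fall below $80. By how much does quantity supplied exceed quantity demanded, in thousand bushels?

Rearranging demand gives qd = 405 - 4p. In a free market, 405 - 4p = 8p - 267 gives the equilibrium p* = 56, q* = 181.
The floor of 80 is above the equilibrium price 56, so it binds.
At p = 80: qd = 405 - 4·80 = 85 and qs = 8·80 - 267 = 373.
Surplus = qs - qd = 373 - 85 = 288.

288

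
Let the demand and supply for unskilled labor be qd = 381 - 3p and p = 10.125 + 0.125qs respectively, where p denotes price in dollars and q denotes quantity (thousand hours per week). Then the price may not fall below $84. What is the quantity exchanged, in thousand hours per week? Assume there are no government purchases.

Rearranging supply gives qs = 8p - 81. Without the control the market clears where 381 - 3p = 8p - 81, i.e. p* = 42 and q* = 255.
The floor of 84 is above the equilibrium price 42, so it binds.
At p = 84: qd = 381 - 3·84 = 129 and qs = 8·84 - 81 = 591.
The quantity actually transacted is the short side, demand: 129.

129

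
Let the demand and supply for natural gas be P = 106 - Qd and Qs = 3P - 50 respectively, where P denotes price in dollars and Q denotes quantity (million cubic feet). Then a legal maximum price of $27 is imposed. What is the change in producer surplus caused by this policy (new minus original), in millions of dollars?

Rearranging demand gives Qd = 106 - P. In a free market, 106 - P = 3P - 50 gives the equilibrium P* = 39, Q* = 67.
Because the ceiling (27) lies below the market-clearing price, it is binding.
At P = 27: Qd = 106 - 27 = 79 and Qs = 3·27 - 50 = 31.
Producer surplus without the control is ½ · (39 - 50/3) · 67 = 4489/6.
With the ceiling, producers sell 31 units at 27, so PS = ½ · (27 - 50/3) · 31 = 961/6.
Change in producer surplus = 961/6 - 4489/6 = -588.

-588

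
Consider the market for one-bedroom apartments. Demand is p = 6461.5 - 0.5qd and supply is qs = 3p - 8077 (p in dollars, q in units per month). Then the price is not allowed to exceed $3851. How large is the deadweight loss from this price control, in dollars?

Rearranging demand gives qd = 12923 - 2p. Equilibrium: 12923 - 2p = 3p - 8077, so 21000 = 5p and p* = 4200, q* = 4523.
Because the ceiling (3851) lies below the market-clearing price, it is binding.
At p = 3851: qd = 12923 - 2·3851 = 5221 and qs = 3·3851 - 8077 = 3476.
Quantity traded falls to 3476. At q = 3476 the demand price is (12923 - 3476)/2 = 4723.5 and the supply price is (8077 + 3476)/3 = 3851.
Deadweight loss = ½ · (4723.5 - 3851) · (4523 - 3476) = ½ · 872.5 · 1047 = 456753.75.

456753.75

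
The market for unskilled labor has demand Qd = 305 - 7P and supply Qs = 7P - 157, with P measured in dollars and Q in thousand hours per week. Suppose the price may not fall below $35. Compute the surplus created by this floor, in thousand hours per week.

Equilibrium: 305 - 7P = 7P - 157, so 462 = 14P and P* = 33, Q* = 74.
The floor of 35 is above the equilibrium price 33, so it binds.
At P = 35: Qd = 305 - 7·35 = 60 and Qs = 7·35 - 157 = 88.
Surplus = Qs - Qd = 88 - 60 = 28.

28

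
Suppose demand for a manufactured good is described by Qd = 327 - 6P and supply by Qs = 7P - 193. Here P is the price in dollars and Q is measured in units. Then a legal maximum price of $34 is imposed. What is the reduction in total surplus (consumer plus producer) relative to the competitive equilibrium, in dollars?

Equilibrium: 327 - 6P = 7P - 193, so 520 = 13P and P* = 40, Q* = 87.
The ceiling of 34 is below the equilibrium price 40, so it binds.
At P = 34: Qd = 327 - 6·34 = 123 and Qs = 7·34 - 193 = 45.
Quantity traded falls to 45. At Q = 45 the demand price is (327 - 45)/6 = 47 and the supply price is (193 + 45)/7 = 34.
Deadweight loss = ½ · (47 - 34) · (87 - 45) = ½ · 13 · 42 = 273.

273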